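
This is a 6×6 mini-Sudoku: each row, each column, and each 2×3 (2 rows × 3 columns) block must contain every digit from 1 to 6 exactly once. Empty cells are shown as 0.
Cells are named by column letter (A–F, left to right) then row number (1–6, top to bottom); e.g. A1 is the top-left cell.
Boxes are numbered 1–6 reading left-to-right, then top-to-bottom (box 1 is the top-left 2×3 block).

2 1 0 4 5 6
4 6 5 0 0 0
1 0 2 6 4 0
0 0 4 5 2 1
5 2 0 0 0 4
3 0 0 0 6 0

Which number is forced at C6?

1

Row 6 already contains {3, 6}.
Column C already contains {2, 4, 5}.
Its 2×3 block (box 5) already contains {2, 3, 5}.
The only value from 1–6 not eliminated is 1, so C6 = 1.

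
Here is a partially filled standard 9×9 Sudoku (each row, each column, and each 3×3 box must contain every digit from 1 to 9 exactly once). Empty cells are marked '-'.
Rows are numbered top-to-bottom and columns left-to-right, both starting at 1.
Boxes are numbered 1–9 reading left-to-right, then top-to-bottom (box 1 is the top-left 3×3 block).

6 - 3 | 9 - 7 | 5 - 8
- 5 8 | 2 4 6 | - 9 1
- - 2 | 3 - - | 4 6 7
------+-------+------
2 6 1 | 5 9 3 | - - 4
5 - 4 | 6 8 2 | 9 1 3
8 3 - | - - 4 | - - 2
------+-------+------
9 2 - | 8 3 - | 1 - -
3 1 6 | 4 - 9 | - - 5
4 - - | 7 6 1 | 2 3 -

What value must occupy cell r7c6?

Row 7 already contains {1, 2, 3, 8, 9}.
Column 6 already contains {1, 2, 3, 4, 6, 7, 9}.
Its 3×3 block (box 8) already contains {1, 3, 4, 6, 7, 8, 9}.
The only value from 1–9 not eliminated is 5, so r7c6 = 5.

5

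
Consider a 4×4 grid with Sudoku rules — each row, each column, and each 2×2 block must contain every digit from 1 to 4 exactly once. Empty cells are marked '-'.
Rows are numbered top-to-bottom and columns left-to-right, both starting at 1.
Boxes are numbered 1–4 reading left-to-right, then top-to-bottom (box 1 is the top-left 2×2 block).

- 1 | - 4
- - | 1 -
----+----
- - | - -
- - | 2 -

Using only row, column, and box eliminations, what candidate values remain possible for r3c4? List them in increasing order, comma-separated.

1,3

Row 3 already contains {}.
Column 4 already contains {4}.
Its 2×2 block (box 4) already contains {2}.
Removing those from 1–4 leaves {1, 3} as the candidates for r3c4.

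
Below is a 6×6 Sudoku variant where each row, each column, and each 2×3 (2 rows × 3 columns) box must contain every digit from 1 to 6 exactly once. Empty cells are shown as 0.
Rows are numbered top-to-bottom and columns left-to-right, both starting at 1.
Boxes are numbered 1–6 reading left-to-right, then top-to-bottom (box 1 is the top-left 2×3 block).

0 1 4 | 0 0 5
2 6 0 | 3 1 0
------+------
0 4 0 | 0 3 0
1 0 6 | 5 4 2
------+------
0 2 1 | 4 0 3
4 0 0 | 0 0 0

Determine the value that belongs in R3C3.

Cell R3C3 itself could take any of {2, 5} by direct elimination.
Consider where 2 can go in row 3.
R3C1 is out (column 1 already has a 2).
R3C4 is out (box 4 already has a 2).
R3C6 is out (column 6 already has a 2).
So the only cell in row 3 that can hold 2 is R3C3.
Therefore R3C3 = 2.

2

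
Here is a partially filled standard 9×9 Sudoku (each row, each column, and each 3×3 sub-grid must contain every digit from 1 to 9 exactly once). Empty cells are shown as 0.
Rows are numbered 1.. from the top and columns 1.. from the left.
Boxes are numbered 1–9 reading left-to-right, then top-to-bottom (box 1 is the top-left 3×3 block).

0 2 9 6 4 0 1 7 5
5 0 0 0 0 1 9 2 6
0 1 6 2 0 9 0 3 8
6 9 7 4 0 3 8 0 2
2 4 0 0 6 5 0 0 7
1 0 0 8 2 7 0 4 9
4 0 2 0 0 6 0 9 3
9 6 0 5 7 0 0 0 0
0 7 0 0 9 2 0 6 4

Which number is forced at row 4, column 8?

5

Cell row 4, column 8 itself could take any of {1, 5} by direct elimination.
Consider where 5 can go in row 4.
row 4, column 5 is out (box 5 already has a 5).
So the only cell in row 4 that can hold 5 is row 4, column 8.
Therefore row 4, column 8 = 5.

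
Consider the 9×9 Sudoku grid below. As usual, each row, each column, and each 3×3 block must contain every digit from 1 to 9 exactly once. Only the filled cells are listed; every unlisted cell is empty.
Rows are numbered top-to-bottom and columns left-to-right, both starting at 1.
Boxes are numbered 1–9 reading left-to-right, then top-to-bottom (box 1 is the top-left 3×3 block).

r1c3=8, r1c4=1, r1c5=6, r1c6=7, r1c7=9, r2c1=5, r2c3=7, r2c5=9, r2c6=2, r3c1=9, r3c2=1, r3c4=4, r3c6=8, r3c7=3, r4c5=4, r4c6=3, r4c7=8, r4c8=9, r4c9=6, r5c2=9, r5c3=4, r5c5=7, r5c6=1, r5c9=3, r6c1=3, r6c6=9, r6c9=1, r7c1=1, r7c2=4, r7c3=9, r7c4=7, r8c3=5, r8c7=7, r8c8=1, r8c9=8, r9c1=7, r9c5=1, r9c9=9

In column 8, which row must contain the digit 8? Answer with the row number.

2

Consider where 8 can go in column 8.
r1c8 is out (row 1 already has a 8). r3c8 is out (row 3 already has a 8). r5c8 is out (box 6 already has a 8). r6c8 is out (box 6 already has a 8). The remaining empty cells in column 8 are similarly blocked.
So the only cell in column 8 that can hold 8 is r2c8.
That is row 2.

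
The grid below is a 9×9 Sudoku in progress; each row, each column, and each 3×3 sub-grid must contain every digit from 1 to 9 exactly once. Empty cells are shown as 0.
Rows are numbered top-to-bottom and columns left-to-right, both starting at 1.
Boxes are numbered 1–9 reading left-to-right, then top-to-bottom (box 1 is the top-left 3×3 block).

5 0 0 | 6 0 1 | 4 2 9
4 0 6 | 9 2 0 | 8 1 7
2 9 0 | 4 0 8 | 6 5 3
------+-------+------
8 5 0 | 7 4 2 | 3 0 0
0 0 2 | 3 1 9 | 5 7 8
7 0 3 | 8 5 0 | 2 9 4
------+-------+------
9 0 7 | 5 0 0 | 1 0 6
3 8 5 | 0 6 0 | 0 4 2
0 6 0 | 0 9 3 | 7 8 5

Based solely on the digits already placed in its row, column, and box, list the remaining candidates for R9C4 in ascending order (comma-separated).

1,2

Row 9 already contains {3, 5, 6, 7, 8, 9}.
Column 4 already contains {3, 4, 5, 6, 7, 8, 9}.
Its 3×3 block (box 8) already contains {3, 5, 6, 9}.
Removing those from 1–9 leaves {1, 2} as the candidates for R9C4.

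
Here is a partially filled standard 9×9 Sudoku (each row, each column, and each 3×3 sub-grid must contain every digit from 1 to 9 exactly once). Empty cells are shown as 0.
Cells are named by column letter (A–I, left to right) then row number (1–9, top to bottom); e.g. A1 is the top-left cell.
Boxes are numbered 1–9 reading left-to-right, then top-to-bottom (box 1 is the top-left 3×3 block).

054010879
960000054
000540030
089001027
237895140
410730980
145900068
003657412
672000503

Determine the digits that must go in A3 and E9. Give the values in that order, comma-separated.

7,8

For A3:
  Consider where 7 can go in row 3.
  B3 is out (column B already has a 7).
  C3 is out (column C already has a 7).
  F3 is out (column F already has a 7).
  G3 is out (box 3 already has a 7).
  I3 is out (column I already has a 7).
  So the only cell in row 3 that can hold 7 is A3.
  So A3 = 7.
For E9:
  Row 9 already contains {2, 3, 5, 6, 7}.
  Column E already contains {1, 3, 4, 5, 9}.
  Its 3×3 block (box 8) already contains {5, 6, 7, 9}.
  The only value from 1–9 not eliminated is 8, so E9 = 8.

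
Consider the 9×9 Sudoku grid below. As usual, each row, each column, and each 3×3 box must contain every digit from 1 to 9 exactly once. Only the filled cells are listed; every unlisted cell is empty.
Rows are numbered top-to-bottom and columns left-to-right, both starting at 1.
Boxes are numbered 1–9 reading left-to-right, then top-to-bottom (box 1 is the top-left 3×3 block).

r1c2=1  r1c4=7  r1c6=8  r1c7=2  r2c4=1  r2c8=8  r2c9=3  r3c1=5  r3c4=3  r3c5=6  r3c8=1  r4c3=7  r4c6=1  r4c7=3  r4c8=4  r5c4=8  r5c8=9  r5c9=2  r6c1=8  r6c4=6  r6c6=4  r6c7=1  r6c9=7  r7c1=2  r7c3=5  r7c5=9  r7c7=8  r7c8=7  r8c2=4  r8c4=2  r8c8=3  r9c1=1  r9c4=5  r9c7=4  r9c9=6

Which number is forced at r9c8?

Row 9 already contains {1, 4, 5, 6}.
Column 8 already contains {1, 3, 4, 7, 8, 9}.
Its 3×3 block (box 9) already contains {3, 4, 6, 7, 8}.
The only value from 1–9 not eliminated is 2, so r9c8 = 2.

2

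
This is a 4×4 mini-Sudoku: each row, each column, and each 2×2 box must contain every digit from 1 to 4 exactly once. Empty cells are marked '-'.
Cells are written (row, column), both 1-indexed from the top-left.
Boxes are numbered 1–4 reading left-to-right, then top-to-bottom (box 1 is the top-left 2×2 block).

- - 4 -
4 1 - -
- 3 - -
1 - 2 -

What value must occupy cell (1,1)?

Cell (1,1) itself could take any of {2, 3} by direct elimination.
Consider where 3 can go in box 1.
(1,2) is out (column 2 already has a 3).
So the only cell in box 1 that can hold 3 is (1,1).
Therefore (1,1) = 3.

3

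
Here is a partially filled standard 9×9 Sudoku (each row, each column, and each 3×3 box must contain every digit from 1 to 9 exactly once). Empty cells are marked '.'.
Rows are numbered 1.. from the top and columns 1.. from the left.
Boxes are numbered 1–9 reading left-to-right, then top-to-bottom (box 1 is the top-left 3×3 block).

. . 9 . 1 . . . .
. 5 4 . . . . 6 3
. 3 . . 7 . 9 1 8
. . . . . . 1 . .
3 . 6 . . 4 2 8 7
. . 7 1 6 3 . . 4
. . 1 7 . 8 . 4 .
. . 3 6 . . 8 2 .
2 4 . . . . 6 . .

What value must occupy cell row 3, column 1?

Row 3 already contains {1, 3, 7, 8, 9}.
Column 1 already contains {2, 3}.
Its 3×3 block (box 1) already contains {3, 4, 5, 9}.
The only value from 1–9 not eliminated is 6, so row 3, column 1 = 6.

6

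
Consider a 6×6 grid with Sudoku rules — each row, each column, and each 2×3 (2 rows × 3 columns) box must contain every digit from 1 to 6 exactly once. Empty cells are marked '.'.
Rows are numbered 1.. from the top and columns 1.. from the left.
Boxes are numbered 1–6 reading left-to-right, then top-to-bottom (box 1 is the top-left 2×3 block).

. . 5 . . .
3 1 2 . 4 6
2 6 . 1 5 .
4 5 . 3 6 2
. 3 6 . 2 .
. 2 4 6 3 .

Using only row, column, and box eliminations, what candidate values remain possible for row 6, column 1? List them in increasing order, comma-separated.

1,5

Row 6 already contains {2, 3, 4, 6}.
Column 1 already contains {2, 3, 4}.
Its 2×3 block (box 5) already contains {2, 3, 4, 6}.
Removing those from 1–6 leaves {1, 5} as the candidates for row 6, column 1.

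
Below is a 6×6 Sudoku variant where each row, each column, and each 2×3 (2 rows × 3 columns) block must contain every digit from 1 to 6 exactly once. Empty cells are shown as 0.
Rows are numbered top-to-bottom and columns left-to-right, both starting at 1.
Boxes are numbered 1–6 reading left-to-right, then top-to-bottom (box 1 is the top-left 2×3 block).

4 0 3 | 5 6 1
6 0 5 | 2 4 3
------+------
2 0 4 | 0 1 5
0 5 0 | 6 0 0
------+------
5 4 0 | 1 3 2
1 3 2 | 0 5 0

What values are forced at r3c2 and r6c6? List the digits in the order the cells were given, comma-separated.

For r3c2:
  Row 3 already contains {1, 2, 4, 5}.
  Column 2 already contains {3, 4, 5}.
  Its 2×3 block (box 3) already contains {2, 4, 5}.
  The only value from 1–6 not eliminated is 6, so r3c2 = 6.
For r6c6:
  Consider where 6 can go in column 6.
  r4c6 is out (row 4 already has a 6).
  So the only cell in column 6 that can hold 6 is r6c6.
  So r6c6 = 6.

6,6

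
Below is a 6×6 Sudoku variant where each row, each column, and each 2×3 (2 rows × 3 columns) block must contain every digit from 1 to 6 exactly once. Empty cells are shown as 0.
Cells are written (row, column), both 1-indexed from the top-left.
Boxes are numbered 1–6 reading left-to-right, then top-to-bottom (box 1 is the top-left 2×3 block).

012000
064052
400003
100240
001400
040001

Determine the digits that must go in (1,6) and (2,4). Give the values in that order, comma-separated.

For (1,6):
  Consider where 4 can go in box 2.
  (1,4) is out (column 4 already has a 4).
  (1,5) is out (column 5 already has a 4).
  (2,4) is out (row 2 already has a 4).
  So the only cell in box 2 that can hold 4 is (1,6).
  So (1,6) = 4.
For (2,4):
  Consider where 1 can go in box 2.
  (1,4) is out (row 1 already has a 1).
  (1,5) is out (row 1 already has a 1).
  (1,6) is out (row 1 already has a 1).
  So the only cell in box 2 that can hold 1 is (2,4).
  So (2,4) = 1.

4,1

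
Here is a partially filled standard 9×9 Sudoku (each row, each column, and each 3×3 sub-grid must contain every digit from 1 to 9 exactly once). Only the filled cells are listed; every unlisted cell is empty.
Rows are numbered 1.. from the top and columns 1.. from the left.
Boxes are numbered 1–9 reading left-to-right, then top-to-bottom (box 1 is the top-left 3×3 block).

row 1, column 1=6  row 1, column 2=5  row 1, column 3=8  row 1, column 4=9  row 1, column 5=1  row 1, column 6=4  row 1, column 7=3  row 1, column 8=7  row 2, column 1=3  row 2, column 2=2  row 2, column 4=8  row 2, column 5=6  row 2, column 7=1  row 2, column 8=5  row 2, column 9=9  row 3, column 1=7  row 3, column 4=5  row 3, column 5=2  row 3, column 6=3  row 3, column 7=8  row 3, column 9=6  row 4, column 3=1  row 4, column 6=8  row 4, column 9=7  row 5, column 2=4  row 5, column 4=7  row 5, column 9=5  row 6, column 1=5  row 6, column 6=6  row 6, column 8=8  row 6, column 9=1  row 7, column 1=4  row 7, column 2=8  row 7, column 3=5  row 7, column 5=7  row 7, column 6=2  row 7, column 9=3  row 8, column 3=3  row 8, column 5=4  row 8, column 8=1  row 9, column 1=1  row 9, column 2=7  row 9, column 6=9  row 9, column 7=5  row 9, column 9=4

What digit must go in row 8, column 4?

6

Row 8 already contains {1, 3, 4}.
Column 4 already contains {5, 7, 8, 9}.
Its 3×3 block (box 8) already contains {2, 4, 7, 9}.
The only value from 1–9 not eliminated is 6, so row 8, column 4 = 6.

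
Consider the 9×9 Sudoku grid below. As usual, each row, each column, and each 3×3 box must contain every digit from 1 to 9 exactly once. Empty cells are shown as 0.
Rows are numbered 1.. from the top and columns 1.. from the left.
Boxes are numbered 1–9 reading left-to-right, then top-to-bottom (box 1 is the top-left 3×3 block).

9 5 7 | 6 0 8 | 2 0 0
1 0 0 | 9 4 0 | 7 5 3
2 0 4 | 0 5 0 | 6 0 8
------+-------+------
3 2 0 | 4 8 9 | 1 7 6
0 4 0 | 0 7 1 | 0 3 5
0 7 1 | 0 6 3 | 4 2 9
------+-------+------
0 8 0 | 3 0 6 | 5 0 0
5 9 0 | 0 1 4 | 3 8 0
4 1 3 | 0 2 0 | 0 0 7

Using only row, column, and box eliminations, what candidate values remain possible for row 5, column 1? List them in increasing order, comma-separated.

6,8

Row 5 already contains {1, 3, 4, 5, 7}.
Column 1 already contains {1, 2, 3, 4, 5, 9}.
Its 3×3 block (box 4) already contains {1, 2, 3, 4, 7}.
Removing those from 1–9 leaves {6, 8} as the candidates for row 5, column 1.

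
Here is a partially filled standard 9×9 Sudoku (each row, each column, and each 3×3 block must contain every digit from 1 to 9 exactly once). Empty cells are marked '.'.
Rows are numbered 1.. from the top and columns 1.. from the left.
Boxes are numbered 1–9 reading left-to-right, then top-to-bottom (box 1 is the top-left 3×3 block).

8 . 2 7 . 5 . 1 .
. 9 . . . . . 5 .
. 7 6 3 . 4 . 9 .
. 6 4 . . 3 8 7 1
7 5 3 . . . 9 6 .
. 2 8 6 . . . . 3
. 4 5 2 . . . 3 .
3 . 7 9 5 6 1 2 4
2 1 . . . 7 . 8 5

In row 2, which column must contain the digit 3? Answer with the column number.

Consider where 3 can go in row 2.
row 2, column 1 is out (column 1 already has a 3). row 2, column 3 is out (column 3 already has a 3). row 2, column 4 is out (column 4 already has a 3). row 2, column 5 is out (box 2 already has a 3). The remaining empty cells in row 2 are similarly blocked.
So the only cell in row 2 that can hold 3 is row 2, column 7.
That is column 7.

7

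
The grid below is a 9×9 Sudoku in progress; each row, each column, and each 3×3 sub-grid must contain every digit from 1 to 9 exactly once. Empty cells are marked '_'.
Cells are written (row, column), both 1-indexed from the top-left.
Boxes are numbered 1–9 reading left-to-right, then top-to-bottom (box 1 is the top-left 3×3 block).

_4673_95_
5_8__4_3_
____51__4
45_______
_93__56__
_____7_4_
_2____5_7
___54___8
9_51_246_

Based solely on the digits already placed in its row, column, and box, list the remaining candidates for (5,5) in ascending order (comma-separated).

1,2,8

Row 5 already contains {3, 5, 6, 9}.
Column 5 already contains {3, 4, 5}.
Its 3×3 block (box 5) already contains {5, 7}.
Removing those from 1–9 leaves {1, 2, 8} as the candidates for (5,5).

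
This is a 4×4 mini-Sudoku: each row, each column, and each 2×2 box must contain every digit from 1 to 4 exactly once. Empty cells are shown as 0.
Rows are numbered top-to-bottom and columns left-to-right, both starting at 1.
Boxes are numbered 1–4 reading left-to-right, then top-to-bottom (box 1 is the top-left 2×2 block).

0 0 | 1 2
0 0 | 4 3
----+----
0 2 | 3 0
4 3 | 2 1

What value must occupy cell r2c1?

Cell r2c1 itself could take any of {1, 2} by direct elimination.
Consider where 2 can go in row 2.
r2c2 is out (column 2 already has a 2).
So the only cell in row 2 that can hold 2 is r2c1.
Therefore r2c1 = 2.

2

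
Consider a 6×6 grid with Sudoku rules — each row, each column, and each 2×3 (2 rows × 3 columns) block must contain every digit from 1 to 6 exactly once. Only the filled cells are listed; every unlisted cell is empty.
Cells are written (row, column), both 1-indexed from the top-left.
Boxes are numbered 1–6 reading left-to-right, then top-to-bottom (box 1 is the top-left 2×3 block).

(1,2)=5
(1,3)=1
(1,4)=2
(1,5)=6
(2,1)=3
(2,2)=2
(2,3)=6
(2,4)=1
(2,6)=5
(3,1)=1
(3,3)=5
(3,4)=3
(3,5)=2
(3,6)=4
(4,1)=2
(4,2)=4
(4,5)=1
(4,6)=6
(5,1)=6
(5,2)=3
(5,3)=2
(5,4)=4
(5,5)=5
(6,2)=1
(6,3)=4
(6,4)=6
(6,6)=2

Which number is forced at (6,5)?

3

Row 6 already contains {1, 2, 4, 6}.
Column 5 already contains {1, 2, 5, 6}.
Its 2×3 block (box 6) already contains {2, 4, 5, 6}.
The only value from 1–6 not eliminated is 3, so (6,5) = 3.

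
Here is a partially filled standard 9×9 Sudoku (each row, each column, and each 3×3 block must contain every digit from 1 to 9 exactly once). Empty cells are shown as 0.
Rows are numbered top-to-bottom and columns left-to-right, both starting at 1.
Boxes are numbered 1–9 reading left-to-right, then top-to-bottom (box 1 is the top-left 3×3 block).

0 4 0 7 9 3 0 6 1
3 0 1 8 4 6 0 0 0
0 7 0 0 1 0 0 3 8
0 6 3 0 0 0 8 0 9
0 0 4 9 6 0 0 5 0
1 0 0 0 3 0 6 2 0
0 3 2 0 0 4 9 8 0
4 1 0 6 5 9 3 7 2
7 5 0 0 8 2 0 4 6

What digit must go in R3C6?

Row 3 already contains {1, 3, 7, 8}.
Column 6 already contains {2, 3, 4, 6, 9}.
Its 3×3 block (box 2) already contains {1, 3, 4, 6, 7, 8, 9}.
The only value from 1–9 not eliminated is 5, so R3C6 = 5.

5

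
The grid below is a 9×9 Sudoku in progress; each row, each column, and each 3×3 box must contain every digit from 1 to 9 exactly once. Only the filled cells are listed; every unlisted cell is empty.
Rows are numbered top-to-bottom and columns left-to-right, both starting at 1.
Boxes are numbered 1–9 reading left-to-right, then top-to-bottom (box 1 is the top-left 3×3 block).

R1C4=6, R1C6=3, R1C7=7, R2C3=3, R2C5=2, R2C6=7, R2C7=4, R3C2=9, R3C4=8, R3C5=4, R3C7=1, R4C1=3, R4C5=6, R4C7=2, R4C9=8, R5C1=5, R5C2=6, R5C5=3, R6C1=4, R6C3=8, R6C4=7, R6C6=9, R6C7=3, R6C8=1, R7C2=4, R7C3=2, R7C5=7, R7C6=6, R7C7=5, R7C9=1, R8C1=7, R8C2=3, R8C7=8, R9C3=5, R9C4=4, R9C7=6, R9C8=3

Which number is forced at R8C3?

Cell R8C3 itself could take any of {1, 6, 9} by direct elimination.
Consider where 6 can go in row 8.
R8C4 is out (column 4 already has a 6).
R8C5 is out (column 5 already has a 6).
R8C6 is out (column 6 already has a 6).
R8C8 is out (box 9 already has a 6).
R8C9 is out (box 9 already has a 6).
So the only cell in row 8 that can hold 6 is R8C3.
Therefore R8C3 = 6.

6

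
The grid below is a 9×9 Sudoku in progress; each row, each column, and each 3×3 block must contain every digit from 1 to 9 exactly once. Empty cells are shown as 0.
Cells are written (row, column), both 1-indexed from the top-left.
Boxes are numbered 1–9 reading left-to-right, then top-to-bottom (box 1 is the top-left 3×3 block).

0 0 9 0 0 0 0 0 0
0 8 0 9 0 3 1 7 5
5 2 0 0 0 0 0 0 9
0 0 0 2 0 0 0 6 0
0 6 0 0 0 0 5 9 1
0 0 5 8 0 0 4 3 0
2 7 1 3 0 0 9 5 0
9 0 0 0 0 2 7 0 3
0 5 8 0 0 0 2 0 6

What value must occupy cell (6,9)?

Cell (6,9) itself could take any of {2, 7} by direct elimination.
Consider where 2 can go in row 6.
(6,1) is out (column 1 already has a 2).
(6,2) is out (column 2 already has a 2).
(6,5) is out (box 5 already has a 2).
(6,6) is out (column 6 already has a 2).
So the only cell in row 6 that can hold 2 is (6,9).
Therefore (6,9) = 2.

2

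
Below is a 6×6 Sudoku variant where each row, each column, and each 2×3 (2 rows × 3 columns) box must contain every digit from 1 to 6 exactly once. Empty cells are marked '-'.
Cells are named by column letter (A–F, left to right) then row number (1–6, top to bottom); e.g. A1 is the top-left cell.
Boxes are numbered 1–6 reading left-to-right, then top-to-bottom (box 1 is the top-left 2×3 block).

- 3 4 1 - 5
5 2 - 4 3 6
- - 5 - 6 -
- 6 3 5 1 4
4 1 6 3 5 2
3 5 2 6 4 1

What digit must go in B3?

4

Row 3 already contains {5, 6}.
Column B already contains {1, 2, 3, 5, 6}.
Its 2×3 block (box 3) already contains {3, 5, 6}.
The only value from 1–6 not eliminated is 4, so B3 = 4.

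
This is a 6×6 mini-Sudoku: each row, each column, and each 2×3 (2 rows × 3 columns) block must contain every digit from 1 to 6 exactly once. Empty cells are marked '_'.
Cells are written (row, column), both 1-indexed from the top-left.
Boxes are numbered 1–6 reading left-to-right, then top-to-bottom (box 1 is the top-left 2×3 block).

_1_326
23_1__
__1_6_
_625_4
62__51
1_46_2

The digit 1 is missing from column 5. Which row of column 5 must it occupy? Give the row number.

Consider where 1 can go in column 5.
(2,5) is out (row 2 already has a 1).
(6,5) is out (row 6 already has a 1).
So the only cell in column 5 that can hold 1 is (4,5).
That is row 4.

4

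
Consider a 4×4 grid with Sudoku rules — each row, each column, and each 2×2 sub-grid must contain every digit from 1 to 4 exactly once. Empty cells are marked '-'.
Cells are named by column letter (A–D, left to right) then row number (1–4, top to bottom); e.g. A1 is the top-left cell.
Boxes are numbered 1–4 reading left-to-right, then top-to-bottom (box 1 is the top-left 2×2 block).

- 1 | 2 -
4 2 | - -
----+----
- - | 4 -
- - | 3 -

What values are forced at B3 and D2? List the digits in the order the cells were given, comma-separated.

For B3:
  Row 3 already contains {4}.
  Column B already contains {1, 2}.
  Its 2×2 block (box 3) already contains {}.
  The only value from 1–4 not eliminated is 3, so B3 = 3.
For D2:
  Consider where 3 can go in row 2.
  C2 is out (column C already has a 3).
  So the only cell in row 2 that can hold 3 is D2.
  So D2 = 3.

3,3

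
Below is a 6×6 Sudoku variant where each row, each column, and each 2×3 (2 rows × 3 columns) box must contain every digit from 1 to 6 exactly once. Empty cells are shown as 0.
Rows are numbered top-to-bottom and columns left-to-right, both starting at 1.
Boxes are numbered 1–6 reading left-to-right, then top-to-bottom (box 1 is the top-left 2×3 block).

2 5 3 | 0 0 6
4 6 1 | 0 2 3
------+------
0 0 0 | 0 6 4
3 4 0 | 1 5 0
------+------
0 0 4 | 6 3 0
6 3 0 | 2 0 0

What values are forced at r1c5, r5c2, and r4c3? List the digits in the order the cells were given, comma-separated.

For r1c5:
  Consider where 1 can go in box 2.
  r1c4 is out (column 4 already has a 1).
  r2c4 is out (row 2 already has a 1).
  So the only cell in box 2 that can hold 1 is r1c5.
  So r1c5 = 1.
For r5c2:
  Consider where 2 can go in row 5.
  r5c1 is out (column 1 already has a 2).
  r5c6 is out (box 6 already has a 2).
  So the only cell in row 5 that can hold 2 is r5c2.
  So r5c2 = 2.
For r4c3:
  Consider where 6 can go in box 3.
  r3c1 is out (row 3 already has a 6).
  r3c2 is out (row 3 already has a 6).
  r3c3 is out (row 3 already has a 6).
  So the only cell in box 3 that can hold 6 is r4c3.
  So r4c3 = 6.

1,2,6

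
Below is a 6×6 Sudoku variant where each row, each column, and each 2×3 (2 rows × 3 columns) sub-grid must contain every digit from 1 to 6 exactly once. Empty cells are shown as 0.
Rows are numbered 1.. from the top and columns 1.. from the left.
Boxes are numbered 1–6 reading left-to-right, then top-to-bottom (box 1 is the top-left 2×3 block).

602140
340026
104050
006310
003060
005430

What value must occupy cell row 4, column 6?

Cell row 4, column 6 itself could take any of {2, 4} by direct elimination.
Consider where 4 can go in column 6.
row 1, column 6 is out (row 1 already has a 4).
row 3, column 6 is out (row 3 already has a 4).
row 5, column 6 is out (box 6 already has a 4).
row 6, column 6 is out (row 6 already has a 4).
So the only cell in column 6 that can hold 4 is row 4, column 6.
Therefore row 4, column 6 = 4.

4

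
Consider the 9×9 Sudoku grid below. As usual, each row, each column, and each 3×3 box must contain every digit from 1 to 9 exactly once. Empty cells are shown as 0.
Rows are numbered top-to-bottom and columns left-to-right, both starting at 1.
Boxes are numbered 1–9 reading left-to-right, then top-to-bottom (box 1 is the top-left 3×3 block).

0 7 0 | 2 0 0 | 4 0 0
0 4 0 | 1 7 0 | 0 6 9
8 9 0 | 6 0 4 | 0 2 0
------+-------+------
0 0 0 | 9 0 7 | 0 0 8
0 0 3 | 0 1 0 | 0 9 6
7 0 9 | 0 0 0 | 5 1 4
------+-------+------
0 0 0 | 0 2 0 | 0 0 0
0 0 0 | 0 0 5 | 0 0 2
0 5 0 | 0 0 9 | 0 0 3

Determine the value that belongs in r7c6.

1

Cell r7c6 itself could take any of {1, 3, 6, 8} by direct elimination.
Consider where 1 can go in column 6.
r1c6 is out (box 2 already has a 1).
r2c6 is out (row 2 already has a 1).
r5c6 is out (row 5 already has a 1).
r6c6 is out (row 6 already has a 1).
So the only cell in column 6 that can hold 1 is r7c6.
Therefore r7c6 = 1.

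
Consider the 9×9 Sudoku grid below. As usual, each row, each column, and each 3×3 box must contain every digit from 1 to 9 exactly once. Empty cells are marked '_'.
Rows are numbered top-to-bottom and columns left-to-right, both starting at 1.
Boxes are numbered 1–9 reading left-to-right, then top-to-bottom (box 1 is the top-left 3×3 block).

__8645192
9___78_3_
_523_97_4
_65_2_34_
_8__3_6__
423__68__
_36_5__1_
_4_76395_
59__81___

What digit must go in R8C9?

Row 8 already contains {3, 4, 5, 6, 7, 9}.
Column 9 already contains {2, 4}.
Its 3×3 block (box 9) already contains {1, 5, 9}.
The only value from 1–9 not eliminated is 8, so R8C9 = 8.

8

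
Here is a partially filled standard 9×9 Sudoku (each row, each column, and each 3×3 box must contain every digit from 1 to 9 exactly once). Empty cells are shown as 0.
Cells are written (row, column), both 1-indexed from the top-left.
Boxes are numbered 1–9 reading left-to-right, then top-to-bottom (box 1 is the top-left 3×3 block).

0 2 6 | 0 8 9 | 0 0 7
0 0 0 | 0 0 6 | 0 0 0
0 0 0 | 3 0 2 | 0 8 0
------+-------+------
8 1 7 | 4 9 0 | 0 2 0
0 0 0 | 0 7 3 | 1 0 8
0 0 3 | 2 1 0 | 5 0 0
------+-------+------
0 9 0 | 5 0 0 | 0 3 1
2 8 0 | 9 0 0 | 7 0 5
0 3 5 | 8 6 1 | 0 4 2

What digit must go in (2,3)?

Cell (2,3) itself could take any of {1, 4, 8, 9} by direct elimination.
Consider where 8 can go in row 2.
(2,1) is out (column 1 already has a 8). (2,2) is out (column 2 already has a 8). (2,4) is out (column 4 already has a 8). (2,5) is out (column 5 already has a 8). The remaining empty cells in row 2 are similarly blocked.
So the only cell in row 2 that can hold 8 is (2,3).
Therefore (2,3) = 8.

8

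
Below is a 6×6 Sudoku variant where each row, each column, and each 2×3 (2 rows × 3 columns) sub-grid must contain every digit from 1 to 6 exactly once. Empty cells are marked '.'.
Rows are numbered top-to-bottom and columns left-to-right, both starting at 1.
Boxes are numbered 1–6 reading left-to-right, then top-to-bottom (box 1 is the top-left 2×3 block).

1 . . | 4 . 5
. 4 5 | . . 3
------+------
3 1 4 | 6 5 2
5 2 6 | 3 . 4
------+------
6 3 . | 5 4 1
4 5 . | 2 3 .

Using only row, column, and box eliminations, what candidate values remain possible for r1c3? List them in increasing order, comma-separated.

2,3

Row 1 already contains {1, 4, 5}.
Column 3 already contains {4, 5, 6}.
Its 2×3 block (box 1) already contains {1, 4, 5}.
Removing those from 1–6 leaves {2, 3} as the candidates for r1c3.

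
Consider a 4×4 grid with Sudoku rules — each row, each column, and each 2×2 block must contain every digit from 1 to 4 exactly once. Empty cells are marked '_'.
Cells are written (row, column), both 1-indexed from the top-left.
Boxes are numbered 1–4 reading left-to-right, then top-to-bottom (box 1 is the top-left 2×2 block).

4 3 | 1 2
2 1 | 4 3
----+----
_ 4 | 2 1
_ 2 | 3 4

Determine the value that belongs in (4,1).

Row 4 already contains {2, 3, 4}.
Column 1 already contains {2, 4}.
Its 2×2 block (box 3) already contains {2, 4}.
The only value from 1–4 not eliminated is 1, so (4,1) = 1.

1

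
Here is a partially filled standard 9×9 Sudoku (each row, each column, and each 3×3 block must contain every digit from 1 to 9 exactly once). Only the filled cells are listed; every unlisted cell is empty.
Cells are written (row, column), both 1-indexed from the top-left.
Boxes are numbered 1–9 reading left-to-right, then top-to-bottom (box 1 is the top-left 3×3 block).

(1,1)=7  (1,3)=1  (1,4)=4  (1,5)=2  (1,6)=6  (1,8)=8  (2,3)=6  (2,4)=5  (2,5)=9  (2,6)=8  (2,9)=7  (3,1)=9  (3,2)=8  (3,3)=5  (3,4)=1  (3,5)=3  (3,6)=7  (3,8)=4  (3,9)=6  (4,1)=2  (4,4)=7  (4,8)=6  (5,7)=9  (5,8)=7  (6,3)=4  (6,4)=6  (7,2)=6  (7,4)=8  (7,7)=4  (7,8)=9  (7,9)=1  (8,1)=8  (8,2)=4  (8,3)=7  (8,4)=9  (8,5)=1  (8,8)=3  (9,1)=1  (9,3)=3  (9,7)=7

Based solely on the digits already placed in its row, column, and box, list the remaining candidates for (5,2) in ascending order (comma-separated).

1,3,5

Row 5 already contains {7, 9}.
Column 2 already contains {4, 6, 8}.
Its 3×3 block (box 4) already contains {2, 4}.
Removing those from 1–9 leaves {1, 3, 5} as the candidates for (5,2).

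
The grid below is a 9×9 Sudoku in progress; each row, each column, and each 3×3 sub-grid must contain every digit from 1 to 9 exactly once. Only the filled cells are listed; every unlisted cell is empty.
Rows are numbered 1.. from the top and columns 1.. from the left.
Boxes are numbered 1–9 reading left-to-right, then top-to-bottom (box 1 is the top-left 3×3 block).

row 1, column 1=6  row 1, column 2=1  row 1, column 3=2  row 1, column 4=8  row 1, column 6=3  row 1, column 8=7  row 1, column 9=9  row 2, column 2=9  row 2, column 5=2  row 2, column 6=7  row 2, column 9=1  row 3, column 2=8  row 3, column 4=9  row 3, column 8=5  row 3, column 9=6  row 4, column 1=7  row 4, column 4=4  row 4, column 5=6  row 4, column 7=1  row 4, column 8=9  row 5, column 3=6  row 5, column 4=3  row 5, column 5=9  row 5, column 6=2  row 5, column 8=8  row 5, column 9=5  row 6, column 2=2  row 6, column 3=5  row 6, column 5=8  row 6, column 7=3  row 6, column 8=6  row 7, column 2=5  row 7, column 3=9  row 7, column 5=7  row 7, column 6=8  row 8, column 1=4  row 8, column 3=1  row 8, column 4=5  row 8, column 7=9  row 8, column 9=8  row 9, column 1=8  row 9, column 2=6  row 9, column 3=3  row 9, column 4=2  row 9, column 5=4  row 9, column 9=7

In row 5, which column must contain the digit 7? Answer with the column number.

Consider where 7 can go in row 5.
row 5, column 1 is out (column 1 already has a 7).
row 5, column 2 is out (box 4 already has a 7).
So the only cell in row 5 that can hold 7 is row 5, column 7.
That is column 7.

7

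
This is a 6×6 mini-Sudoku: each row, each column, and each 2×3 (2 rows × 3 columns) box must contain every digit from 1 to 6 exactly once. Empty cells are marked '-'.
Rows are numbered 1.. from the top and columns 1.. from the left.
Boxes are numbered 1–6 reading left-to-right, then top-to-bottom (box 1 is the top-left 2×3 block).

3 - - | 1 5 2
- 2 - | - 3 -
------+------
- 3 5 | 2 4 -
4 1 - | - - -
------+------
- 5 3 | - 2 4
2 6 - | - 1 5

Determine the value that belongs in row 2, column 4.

Cell row 2, column 4 itself could take any of {4, 6} by direct elimination.
Consider where 4 can go in box 2.
row 2, column 6 is out (column 6 already has a 4).
So the only cell in box 2 that can hold 4 is row 2, column 4.
Therefore row 2, column 4 = 4.

4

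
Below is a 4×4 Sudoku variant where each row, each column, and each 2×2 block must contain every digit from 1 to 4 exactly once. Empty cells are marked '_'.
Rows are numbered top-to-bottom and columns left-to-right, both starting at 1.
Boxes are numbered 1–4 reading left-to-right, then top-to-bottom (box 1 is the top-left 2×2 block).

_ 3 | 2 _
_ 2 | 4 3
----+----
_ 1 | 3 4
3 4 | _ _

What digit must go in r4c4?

2

Cell r4c4 itself could take any of {1, 2} by direct elimination.
Consider where 2 can go in column 4.
r1c4 is out (row 1 already has a 2).
So the only cell in column 4 that can hold 2 is r4c4.
Therefore r4c4 = 2.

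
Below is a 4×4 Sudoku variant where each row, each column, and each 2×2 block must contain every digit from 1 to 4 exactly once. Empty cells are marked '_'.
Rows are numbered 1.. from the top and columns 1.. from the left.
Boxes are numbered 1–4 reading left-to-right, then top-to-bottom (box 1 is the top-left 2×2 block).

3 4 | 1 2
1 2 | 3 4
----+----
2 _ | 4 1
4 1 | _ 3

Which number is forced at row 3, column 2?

3

Row 3 already contains {1, 2, 4}.
Column 2 already contains {1, 2, 4}.
Its 2×2 block (box 3) already contains {1, 2, 4}.
The only value from 1–4 not eliminated is 3, so row 3, column 2 = 3.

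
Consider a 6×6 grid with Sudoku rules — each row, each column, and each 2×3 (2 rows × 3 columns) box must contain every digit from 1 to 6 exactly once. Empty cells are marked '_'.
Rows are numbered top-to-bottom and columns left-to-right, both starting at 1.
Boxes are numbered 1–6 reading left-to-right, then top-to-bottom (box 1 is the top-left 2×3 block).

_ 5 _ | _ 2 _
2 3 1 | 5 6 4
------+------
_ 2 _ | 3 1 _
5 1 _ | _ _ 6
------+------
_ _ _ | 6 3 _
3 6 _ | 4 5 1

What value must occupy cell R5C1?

1

Cell R5C1 itself could take any of {1, 4} by direct elimination.
Consider where 1 can go in column 1.
R1C1 is out (box 1 already has a 1).
R3C1 is out (row 3 already has a 1).
So the only cell in column 1 that can hold 1 is R5C1.
Therefore R5C1 = 1.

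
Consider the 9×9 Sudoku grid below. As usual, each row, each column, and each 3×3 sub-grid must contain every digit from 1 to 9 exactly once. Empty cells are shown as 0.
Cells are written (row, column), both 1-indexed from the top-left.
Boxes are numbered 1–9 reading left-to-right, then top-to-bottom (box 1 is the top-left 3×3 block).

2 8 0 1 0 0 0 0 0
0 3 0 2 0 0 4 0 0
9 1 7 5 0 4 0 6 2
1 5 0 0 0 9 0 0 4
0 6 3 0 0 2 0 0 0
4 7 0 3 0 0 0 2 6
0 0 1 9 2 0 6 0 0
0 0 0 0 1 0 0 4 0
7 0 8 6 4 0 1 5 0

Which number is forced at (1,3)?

Cell (1,3) itself could take any of {4, 5, 6} by direct elimination.
Consider where 4 can go in row 1.
(1,5) is out (column 5 already has a 4).
(1,6) is out (column 6 already has a 4).
(1,7) is out (column 7 already has a 4).
(1,8) is out (column 8 already has a 4).
(1,9) is out (column 9 already has a 4).
So the only cell in row 1 that can hold 4 is (1,3).
Therefore (1,3) = 4.

4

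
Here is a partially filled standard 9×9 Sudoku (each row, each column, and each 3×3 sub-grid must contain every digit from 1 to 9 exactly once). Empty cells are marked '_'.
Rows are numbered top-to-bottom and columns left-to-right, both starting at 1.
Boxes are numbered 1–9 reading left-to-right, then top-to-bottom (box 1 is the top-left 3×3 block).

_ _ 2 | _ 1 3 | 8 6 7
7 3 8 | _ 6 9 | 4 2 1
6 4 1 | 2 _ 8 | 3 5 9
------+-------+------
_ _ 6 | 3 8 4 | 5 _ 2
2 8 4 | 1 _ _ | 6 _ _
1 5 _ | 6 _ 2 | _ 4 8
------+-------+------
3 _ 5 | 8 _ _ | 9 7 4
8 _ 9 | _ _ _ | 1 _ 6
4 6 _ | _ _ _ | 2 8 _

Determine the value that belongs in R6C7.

7

Row 6 already contains {1, 2, 4, 5, 6, 8}.
Column 7 already contains {1, 2, 3, 4, 5, 6, 8, 9}.
Its 3×3 block (box 6) already contains {2, 4, 5, 6, 8}.
The only value from 1–9 not eliminated is 7, so R6C7 = 7.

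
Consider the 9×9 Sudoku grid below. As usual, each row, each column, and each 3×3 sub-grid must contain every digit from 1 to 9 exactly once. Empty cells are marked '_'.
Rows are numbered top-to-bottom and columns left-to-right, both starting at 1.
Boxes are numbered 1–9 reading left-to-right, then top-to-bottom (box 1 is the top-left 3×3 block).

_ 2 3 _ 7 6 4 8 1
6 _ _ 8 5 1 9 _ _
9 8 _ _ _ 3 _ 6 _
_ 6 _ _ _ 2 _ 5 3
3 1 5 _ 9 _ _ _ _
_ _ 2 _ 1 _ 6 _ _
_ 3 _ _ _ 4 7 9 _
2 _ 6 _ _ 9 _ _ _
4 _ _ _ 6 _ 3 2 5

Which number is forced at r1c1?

Row 1 already contains {1, 2, 3, 4, 6, 7, 8}.
Column 1 already contains {2, 3, 4, 6, 9}.
Its 3×3 block (box 1) already contains {2, 3, 6, 8, 9}.
The only value from 1–9 not eliminated is 5, so r1c1 = 5.

5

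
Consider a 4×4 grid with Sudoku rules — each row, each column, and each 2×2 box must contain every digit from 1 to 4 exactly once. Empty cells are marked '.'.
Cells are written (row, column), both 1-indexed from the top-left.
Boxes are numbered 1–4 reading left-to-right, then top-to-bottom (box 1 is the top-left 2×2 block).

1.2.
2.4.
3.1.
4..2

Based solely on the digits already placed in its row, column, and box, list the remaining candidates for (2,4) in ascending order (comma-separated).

1,3

Row 2 already contains {2, 4}.
Column 4 already contains {2}.
Its 2×2 block (box 2) already contains {2, 4}.
Removing those from 1–4 leaves {1, 3} as the candidates for (2,4).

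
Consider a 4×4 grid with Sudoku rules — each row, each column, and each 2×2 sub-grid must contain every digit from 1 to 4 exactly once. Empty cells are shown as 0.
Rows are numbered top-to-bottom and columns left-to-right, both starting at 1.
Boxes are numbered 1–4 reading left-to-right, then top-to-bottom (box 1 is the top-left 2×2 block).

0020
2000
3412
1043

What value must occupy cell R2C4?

Cell R2C4 itself could take any of {1, 4} by direct elimination.
Consider where 4 can go in row 2.
R2C2 is out (column 2 already has a 4).
R2C3 is out (column 3 already has a 4).
So the only cell in row 2 that can hold 4 is R2C4.
Therefore R2C4 = 4.

4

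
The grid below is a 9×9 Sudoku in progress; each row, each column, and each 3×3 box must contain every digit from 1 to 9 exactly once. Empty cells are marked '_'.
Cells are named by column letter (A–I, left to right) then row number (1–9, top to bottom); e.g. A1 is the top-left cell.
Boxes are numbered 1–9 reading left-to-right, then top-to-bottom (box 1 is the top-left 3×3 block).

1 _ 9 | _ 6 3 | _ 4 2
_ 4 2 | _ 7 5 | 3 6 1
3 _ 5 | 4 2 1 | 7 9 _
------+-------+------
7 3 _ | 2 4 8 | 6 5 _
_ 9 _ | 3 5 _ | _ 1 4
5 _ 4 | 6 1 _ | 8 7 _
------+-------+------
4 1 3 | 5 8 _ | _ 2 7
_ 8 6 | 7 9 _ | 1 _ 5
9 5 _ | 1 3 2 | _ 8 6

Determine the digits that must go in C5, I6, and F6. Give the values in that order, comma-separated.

For C5:
  Row 5 already contains {1, 3, 4, 5, 9}.
  Column C already contains {2, 3, 4, 5, 6, 9}.
  Its 3×3 block (box 4) already contains {3, 4, 5, 7, 9}.
  The only value from 1–9 not eliminated is 8, so C5 = 8.
For I6:
  Consider where 3 can go in column I.
  I3 is out (row 3 already has a 3).
  I4 is out (row 4 already has a 3).
  So the only cell in column I that can hold 3 is I6.
  So I6 = 3.
For F6:
  Row 6 already contains {1, 4, 5, 6, 7, 8}.
  Column F already contains {1, 2, 3, 5, 8}.
  Its 3×3 block (box 5) already contains {1, 2, 3, 4, 5, 6, 8}.
  The only value from 1–9 not eliminated is 9, so F6 = 9.

8,3,9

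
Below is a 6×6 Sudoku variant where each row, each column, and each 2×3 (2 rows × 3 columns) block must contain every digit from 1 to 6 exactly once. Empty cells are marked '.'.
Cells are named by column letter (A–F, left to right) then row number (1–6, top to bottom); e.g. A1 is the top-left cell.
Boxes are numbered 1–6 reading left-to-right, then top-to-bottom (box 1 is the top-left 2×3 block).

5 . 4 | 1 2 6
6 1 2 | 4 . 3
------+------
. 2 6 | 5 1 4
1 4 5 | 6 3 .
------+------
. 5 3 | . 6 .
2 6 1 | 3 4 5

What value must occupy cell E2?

5

Row 2 already contains {1, 2, 3, 4, 6}.
Column E already contains {1, 2, 3, 4, 6}.
Its 2×3 block (box 2) already contains {1, 2, 3, 4, 6}.
The only value from 1–6 not eliminated is 5, so E2 = 5.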